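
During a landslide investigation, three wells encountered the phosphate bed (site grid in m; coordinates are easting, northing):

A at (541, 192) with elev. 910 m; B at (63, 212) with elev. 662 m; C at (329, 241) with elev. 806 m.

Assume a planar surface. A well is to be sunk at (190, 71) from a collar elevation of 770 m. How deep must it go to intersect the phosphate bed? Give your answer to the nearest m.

62 m

Let the plane be z = a·easting + b·northing + c.
B−A: −478a + 20b = −248;  C−A: −212a + 49b = −104.
Solving gives a = 0.52508, b = 0.14931.
Then c = 910 − a·541 − b·192 = 597.27.
At (190, 71): z_contact = 99.8 + 10.6 + 597.27 = 707.6 m.
Depth below ground = 770 − 707.6 = 62 m.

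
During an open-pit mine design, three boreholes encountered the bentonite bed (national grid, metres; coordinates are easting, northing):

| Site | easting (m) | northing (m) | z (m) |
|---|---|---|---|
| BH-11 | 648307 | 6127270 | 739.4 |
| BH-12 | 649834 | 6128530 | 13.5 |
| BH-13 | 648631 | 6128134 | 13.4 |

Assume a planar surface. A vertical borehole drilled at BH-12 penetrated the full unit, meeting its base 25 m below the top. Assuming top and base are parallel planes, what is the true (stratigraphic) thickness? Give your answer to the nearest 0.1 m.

17.6 m

Let the plane be z = a·easting + b·northing + c.
BH-12−BH-11: 1527a + 1260b = −725.9;  BH-13−BH-11: 324a + 864b = −726.
Solving gives a = 0.31565, b = −0.95865.
|∇z| = √(a²+b²) = 1.00927, so dip δ = arctan(1.00927) = 45.26°.
True thickness = vertical thickness × cos δ = 25 × cos 45.26° = 17.6 m.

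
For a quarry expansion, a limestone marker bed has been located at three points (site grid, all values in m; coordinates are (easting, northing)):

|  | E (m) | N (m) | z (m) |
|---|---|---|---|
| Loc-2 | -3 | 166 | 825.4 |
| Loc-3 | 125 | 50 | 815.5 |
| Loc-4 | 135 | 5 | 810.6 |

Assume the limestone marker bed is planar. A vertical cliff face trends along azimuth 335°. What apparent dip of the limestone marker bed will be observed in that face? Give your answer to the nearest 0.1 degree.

5.3°

Two edge vectors: Loc-2→Loc-3 = (128, -116, -9.9), Loc-2→Loc-4 = (138, -161, -14.8).
Normal n = (Loc-2→Loc-3) × (Loc-2→Loc-4) = (122.9, 528.2, -4600).
So ∂z/∂E = −n_x/n_z = 0.02672 and ∂z/∂N = −n_y/n_z = 0.11483.
Unit vector along 335° is (sin 335°, cos 335°) = (-0.4226, 0.9063).
Slope in that direction = a·(-0.4226) + b·(0.9063) = 0.09278.
Apparent dip = arctan|0.09278| = 5.3° (true dip is 6.7°, so apparent ≤ true as expected).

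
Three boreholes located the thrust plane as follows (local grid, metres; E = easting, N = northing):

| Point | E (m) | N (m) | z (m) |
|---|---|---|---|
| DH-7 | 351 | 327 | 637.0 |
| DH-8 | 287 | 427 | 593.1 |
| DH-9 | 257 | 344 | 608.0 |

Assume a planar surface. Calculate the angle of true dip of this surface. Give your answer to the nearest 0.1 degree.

Two edge vectors: DH-7→DH-8 = (-64, 100, -43.9), DH-7→DH-9 = (-94, 17, -29).
Normal n = (DH-7→DH-8) × (DH-7→DH-9) = (-2153.7, 2270.6, 8312).
So ∂z/∂E = −n_x/n_z = 0.25911 and ∂z/∂N = −n_y/n_z = −0.27317.
Gradient magnitude |∇z| = √(a² + b²) = √(0.06714 + 0.07462) = 0.37651.
True dip = arctan(0.37651) = 20.6°, dipping toward NW (azimuth ≈ 317°).

20.6°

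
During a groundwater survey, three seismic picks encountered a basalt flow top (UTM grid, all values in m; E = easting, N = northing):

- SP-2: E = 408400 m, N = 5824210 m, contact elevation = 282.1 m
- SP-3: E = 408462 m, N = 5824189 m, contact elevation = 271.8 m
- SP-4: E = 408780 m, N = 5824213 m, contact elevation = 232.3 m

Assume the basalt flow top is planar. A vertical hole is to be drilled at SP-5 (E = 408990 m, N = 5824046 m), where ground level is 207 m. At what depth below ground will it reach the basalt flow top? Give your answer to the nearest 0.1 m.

Two edge vectors: SP-2→SP-3 = (62, -21, -10.3), SP-2→SP-4 = (380, 3, -49.8).
Normal n = (SP-2→SP-3) × (SP-2→SP-4) = (1076.7, -826.4, 8166).
So ∂z/∂E = −n_x/n_z = −0.131851580 and ∂z/∂N = −n_y/n_z = 0.101200098.
Intercept c from SP-2: 282.1 + 53848.19 − 589410.62 = −535280.34.
At (408990, 5824046): z_contact = −53925.98 + 589394.03 − 535280.34 = 187.71 m.
Depth below ground = 207 − 187.71 = 19.3 m.

19.3 m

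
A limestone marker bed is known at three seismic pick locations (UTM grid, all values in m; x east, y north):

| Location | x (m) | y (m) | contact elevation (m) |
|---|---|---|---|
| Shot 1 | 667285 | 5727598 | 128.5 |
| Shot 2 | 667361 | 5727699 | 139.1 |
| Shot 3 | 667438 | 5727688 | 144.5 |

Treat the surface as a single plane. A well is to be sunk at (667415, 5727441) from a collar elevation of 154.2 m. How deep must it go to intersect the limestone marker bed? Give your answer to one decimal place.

23.1 m

Let the plane be z = a·x + b·y + c.
Shot 2−Shot 1: 76a + 101b = 10.6;  Shot 3−Shot 1: 153a + 90b = 16.
Solving gives a = 0.076860560, b = 0.047114826.
Then c = 128.5 − a·667285 − b·5727598 = −321014.18.
At (667415, 5727441): z_contact = 51297.89 + 269847.39 − 321014.18 = 131.09 m.
Depth below ground = 154.2 − 131.09 = 23.1 m.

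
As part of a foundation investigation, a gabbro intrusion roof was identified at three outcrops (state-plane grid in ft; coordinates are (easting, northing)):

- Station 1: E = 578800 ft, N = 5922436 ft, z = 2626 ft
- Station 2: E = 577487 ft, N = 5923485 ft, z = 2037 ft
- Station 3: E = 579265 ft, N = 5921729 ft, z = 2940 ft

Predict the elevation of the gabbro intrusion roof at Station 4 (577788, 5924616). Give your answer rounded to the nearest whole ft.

Let the plane be z = a·E + b·N + c.
Station 2−Station 1: −1313a + 1049b = −589;  Station 3−Station 1: 465a − 707b = 314.
Solving gives a = 0.19758414, b = −0.31417733.
Then c = 2626 − a·578800 − b·5922436 = 1748959.44.
At (577788, 5924616): z = 114161.7 − 1861380.1 + 1748959.44 = 1741.1 ft.

1741 ft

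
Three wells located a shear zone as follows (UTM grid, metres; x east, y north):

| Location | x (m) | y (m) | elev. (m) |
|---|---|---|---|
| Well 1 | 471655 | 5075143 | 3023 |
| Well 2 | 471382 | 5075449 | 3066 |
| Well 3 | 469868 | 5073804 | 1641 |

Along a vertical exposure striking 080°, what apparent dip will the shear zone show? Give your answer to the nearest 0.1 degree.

25.7°

Let the plane be z = a·x + b·y + c.
Well 2−Well 1: −273a + 306b = 43;  Well 3−Well 1: −1787a − 1339b = −1382.
Solving gives a = 0.40040, b = 0.49774.
Unit vector along 080° is (sin 80°, cos 80°) = (0.9848, 0.1736).
Slope in that direction = a·(0.9848) + b·(0.1736) = 0.48075.
Apparent dip = arctan|0.48075| = 25.7° (true dip is 32.6°, so apparent ≤ true as expected).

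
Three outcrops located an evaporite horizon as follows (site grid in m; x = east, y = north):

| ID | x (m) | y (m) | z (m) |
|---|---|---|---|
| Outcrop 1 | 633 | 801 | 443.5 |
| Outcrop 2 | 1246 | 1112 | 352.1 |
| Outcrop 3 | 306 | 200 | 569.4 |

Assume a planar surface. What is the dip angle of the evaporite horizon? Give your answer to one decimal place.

Two edge vectors: Outcrop 1→Outcrop 2 = (613, 311, -91.4), Outcrop 1→Outcrop 3 = (-327, -601, 125.9).
Normal n = (Outcrop 1→Outcrop 2) × (Outcrop 1→Outcrop 3) = (-15776.5, -47288.9, -266716).
So ∂z/∂x = −n_x/n_z = −0.05915 and ∂z/∂y = −n_y/n_z = −0.17730.
Gradient magnitude |∇z| = √(a² + b²) = √(0.00350 + 0.03144) = 0.18691.
True dip = arctan(0.18691) = 10.6°, dipping toward NNE (azimuth ≈ 018°).

10.6°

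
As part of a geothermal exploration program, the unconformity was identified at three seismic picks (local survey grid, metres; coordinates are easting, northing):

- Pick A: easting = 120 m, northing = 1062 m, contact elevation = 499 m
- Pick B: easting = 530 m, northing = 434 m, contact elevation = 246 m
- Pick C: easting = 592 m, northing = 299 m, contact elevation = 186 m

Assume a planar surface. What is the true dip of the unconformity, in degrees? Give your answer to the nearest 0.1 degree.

30.3°

Two edge vectors: Pick A→Pick B = (410, -628, -253), Pick A→Pick C = (472, -763, -313).
Normal n = (Pick A→Pick B) × (Pick A→Pick C) = (3525, 8914, -16414).
So ∂z/∂easting = −n_x/n_z = 0.21476 and ∂z/∂northing = −n_y/n_z = 0.54307.
Gradient magnitude |∇z| = √(a² + b²) = √(0.04612 + 0.29493) = 0.58399.
True dip = arctan(0.58399) = 30.3°, dipping toward SSW (azimuth ≈ 202°).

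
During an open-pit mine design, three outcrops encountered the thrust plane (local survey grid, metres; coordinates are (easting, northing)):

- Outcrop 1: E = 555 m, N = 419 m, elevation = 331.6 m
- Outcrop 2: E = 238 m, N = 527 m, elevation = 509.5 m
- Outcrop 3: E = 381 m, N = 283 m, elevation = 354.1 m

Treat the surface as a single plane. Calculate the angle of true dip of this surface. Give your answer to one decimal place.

Let the plane be z = a·E + b·N + c.
Outcrop 2−Outcrop 1: −317a + 108b = 177.9;  Outcrop 3−Outcrop 1: −174a − 136b = 22.5.
Solving gives a = −0.43009, b = 0.38482.
Gradient magnitude |∇z| = √(a² + b²) = √(0.18498 + 0.14809) = 0.57712.
True dip = arctan(0.57712) = 30.0°, dipping toward SE (azimuth ≈ 132°).

30.0°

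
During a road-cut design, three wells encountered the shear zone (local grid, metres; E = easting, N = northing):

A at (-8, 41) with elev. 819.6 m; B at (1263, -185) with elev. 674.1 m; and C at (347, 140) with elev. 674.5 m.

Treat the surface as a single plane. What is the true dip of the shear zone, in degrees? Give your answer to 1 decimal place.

Two edge vectors: A→B = (1271, -226, -145.5), A→C = (355, 99, -145.1).
Normal n = (A→B) × (A→C) = (47197.1, 132769.6, 206059).
So ∂z/∂E = −n_x/n_z = −0.22905 and ∂z/∂N = −n_y/n_z = −0.64433.
Gradient magnitude |∇z| = √(a² + b²) = √(0.05246 + 0.41516) = 0.68383.
True dip = arctan(0.68383) = 34.4°, dipping toward NNE (azimuth ≈ 020°).

34.4°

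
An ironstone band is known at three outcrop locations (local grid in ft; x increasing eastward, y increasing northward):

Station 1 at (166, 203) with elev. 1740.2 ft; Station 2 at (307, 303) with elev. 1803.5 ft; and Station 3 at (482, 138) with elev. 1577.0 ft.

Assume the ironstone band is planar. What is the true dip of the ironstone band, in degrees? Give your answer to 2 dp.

47.64°

Let the plane be z = a·x + b·y + c.
Station 2−Station 1: 141a + 100b = 63.3;  Station 3−Station 1: 316a − 65b = −163.2.
Solving gives a = −0.29941, b = 1.05517.
Gradient magnitude |∇z| = √(a² + b²) = √(0.08965 + 1.11338) = 1.09683.
True dip = arctan(1.09683) = 47.64°, dipping toward SSE (azimuth ≈ 164°).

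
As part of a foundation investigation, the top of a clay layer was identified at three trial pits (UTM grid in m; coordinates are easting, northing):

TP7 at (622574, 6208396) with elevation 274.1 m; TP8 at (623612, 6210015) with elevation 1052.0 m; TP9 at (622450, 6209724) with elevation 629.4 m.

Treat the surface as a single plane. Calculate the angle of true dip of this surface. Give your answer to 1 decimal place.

22.5°

Let the plane be z = a·easting + b·northing + c.
TP8−TP7: 1038a + 1619b = 777.9;  TP9−TP7: −124a + 1328b = 355.3.
Solving gives a = 0.28990, b = 0.29461.
Gradient magnitude |∇z| = √(a² + b²) = √(0.08404 + 0.08680) = 0.41333.
True dip = arctan(0.41333) = 22.5°, dipping toward SW (azimuth ≈ 225°).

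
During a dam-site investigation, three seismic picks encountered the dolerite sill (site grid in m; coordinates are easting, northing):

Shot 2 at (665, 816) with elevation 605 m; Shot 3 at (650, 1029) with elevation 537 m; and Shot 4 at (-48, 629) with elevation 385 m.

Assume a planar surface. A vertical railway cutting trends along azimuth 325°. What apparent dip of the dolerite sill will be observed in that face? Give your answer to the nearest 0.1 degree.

24.7°

Two edge vectors: Shot 2→Shot 3 = (-15, 213, -68), Shot 2→Shot 4 = (-713, -187, -220).
Normal n = (Shot 2→Shot 3) × (Shot 2→Shot 4) = (-59576, 45184, 154674).
So ∂z/∂easting = −n_x/n_z = 0.38517 and ∂z/∂northing = −n_y/n_z = −0.29212.
Unit vector along 325° is (sin 325°, cos 325°) = (-0.5736, 0.8192).
Slope in that direction = a·(-0.5736) + b·(0.8192) = −0.46022.
Apparent dip = arctan|0.46022| = 24.7° (true dip is 25.8°, so apparent ≤ true as expected).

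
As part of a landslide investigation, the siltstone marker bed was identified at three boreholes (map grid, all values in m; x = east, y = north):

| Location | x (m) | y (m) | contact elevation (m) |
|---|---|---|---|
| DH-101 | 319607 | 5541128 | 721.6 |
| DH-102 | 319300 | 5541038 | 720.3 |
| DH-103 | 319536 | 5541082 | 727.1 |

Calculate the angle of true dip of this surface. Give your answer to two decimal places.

Two edge vectors: DH-101→DH-102 = (-307, -90, -1.3), DH-101→DH-103 = (-71, -46, 5.5).
Normal n = (DH-101→DH-102) × (DH-101→DH-103) = (-554.8, 1780.8, 7732).
So ∂z/∂x = −n_x/n_z = 0.07175 and ∂z/∂y = −n_y/n_z = −0.23032.
Gradient magnitude |∇z| = √(a² + b²) = √(0.00515 + 0.05305) = 0.24123.
True dip = arctan(0.24123) = 13.56°, dipping toward NNW (azimuth ≈ 343°).

13.56°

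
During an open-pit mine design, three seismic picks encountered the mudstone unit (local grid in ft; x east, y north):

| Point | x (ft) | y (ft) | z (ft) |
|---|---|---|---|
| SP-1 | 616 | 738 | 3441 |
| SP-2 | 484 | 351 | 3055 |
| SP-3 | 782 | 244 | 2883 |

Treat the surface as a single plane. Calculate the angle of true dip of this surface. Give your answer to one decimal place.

Two edge vectors: SP-1→SP-2 = (-132, -387, -386), SP-1→SP-3 = (166, -494, -558).
Normal n = (SP-1→SP-2) × (SP-1→SP-3) = (25262, -137732, 129450).
So ∂z/∂x = −n_x/n_z = −0.19515 and ∂z/∂y = −n_y/n_z = 1.06398.
Gradient magnitude |∇z| = √(a² + b²) = √(0.03808 + 1.13205) = 1.08173.
True dip = arctan(1.08173) = 47.2°, dipping toward S (azimuth ≈ 170°).

47.2°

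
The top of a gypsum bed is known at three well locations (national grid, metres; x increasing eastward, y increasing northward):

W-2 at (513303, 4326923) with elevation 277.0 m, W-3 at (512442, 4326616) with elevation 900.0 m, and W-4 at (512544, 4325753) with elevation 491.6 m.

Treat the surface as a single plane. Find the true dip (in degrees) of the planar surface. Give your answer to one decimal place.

43.0°

Let the plane be z = a·x + b·y + c.
W-3−W-2: −861a − 307b = 623;  W-4−W-2: −759a − 1170b = 214.6.
Solving gives a = −0.85623, b = 0.37203.
Gradient magnitude |∇z| = √(a² + b²) = √(0.73313 + 0.13841) = 0.93356.
True dip = arctan(0.93356) = 43.0°, dipping toward ESE (azimuth ≈ 113°).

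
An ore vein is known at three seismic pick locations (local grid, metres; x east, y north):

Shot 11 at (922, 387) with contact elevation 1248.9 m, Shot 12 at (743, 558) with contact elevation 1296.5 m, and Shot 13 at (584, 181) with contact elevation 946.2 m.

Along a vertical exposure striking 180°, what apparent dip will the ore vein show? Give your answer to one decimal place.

Two edge vectors: Shot 11→Shot 12 = (-179, 171, 47.6), Shot 11→Shot 13 = (-338, -206, -302.7).
Normal n = (Shot 11→Shot 12) × (Shot 11→Shot 13) = (-41956.1, -70272.1, 94672).
So ∂z/∂x = −n_x/n_z = 0.44317 and ∂z/∂y = −n_y/n_z = 0.74227.
Unit vector along 180° is (sin 180°, cos 180°) = (0.0000, -1.0000).
Slope in that direction = a·(0.0000) + b·(-1.0000) = −0.74227.
Apparent dip = arctan|0.74227| = 36.6° (true dip is 40.8°, so apparent ≤ true as expected).

36.6°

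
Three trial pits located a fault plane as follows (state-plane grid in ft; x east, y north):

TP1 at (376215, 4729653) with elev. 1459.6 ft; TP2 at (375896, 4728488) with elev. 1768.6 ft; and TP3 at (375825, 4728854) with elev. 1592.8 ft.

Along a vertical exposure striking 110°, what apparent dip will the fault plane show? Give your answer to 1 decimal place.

29.5°

Two edge vectors: TP1→TP2 = (-319, -1165, 309), TP1→TP3 = (-390, -799, 133.2).
Normal n = (TP1→TP2) × (TP1→TP3) = (91713, -78019.2, -199469).
So ∂z/∂x = −n_x/n_z = 0.45979 and ∂z/∂y = −n_y/n_z = −0.39113.
Unit vector along 110° is (sin 110°, cos 110°) = (0.9397, -0.3420).
Slope in that direction = a·(0.9397) + b·(-0.3420) = 0.56583.
Apparent dip = arctan|0.56583| = 29.5° (true dip is 31.1°, so apparent ≤ true as expected).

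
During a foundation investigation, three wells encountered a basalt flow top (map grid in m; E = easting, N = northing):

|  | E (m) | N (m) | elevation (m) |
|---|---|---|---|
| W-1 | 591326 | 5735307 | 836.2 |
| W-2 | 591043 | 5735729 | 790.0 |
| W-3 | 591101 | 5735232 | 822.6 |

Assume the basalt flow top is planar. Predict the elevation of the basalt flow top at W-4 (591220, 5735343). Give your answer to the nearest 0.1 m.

825.8 m

Let the plane be z = a·E + b·N + c.
W-2−W-1: −283a + 422b = −46.2;  W-3−W-1: −225a − 75b = −13.6.
Solving gives a = 0.079227028, b = −0.056347751.
Then c = 836.2 − a·591326 − b·5735307 = 277158.85.
At (591220, 5735343): z = 46840.6 − 323173.7 + 277158.85 = 825.8 m.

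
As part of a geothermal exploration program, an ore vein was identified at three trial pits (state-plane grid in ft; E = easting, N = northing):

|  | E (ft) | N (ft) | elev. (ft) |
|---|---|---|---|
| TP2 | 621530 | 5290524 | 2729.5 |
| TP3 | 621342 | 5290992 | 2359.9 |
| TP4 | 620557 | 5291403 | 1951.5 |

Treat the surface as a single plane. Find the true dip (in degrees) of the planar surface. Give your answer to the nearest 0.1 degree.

Let the plane be z = a·E + b·N + c.
TP3−TP2: −188a + 468b = −369.6;  TP4−TP2: −973a + 879b = −778.
Solving gives a = 0.13521, b = −0.73543.
Gradient magnitude |∇z| = √(a² + b²) = √(0.01828 + 0.54086) = 0.74775.
True dip = arctan(0.74775) = 36.8°, dipping toward N (azimuth ≈ 350°).

36.8°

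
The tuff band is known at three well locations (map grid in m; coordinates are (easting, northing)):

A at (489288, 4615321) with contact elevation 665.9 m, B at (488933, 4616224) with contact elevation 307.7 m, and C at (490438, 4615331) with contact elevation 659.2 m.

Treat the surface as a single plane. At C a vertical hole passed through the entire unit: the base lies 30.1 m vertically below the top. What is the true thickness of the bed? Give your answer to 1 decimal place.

28.0 m

Two edge vectors: A→B = (-355, 903, -358.2), A→C = (1150, 10, -6.7).
Normal n = (A→B) × (A→C) = (-2468.1, -414308.5, -1042000).
So ∂z/∂E = −n_x/n_z = −0.00237 and ∂z/∂N = −n_y/n_z = −0.39761.
|∇z| = √(a²+b²) = 0.39762, so dip δ = arctan(0.39762) = 21.68°.
True thickness = vertical thickness × cos δ = 30.1 × cos 21.68° = 28.0 m.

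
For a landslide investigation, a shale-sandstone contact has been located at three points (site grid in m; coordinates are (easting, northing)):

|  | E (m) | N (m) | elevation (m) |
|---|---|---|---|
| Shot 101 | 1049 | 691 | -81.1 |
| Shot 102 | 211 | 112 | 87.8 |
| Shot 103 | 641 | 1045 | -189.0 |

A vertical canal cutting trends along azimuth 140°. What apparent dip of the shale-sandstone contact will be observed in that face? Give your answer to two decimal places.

13.08°

Let the plane be z = a·E + b·N + c.
Shot 102−Shot 101: −838a − 579b = 168.9;  Shot 103−Shot 101: −408a + 354b = −107.9.
Solving gives a = 0.00504, b = −0.29900.
Unit vector along 140° is (sin 140°, cos 140°) = (0.6428, -0.7660).
Slope in that direction = a·(0.6428) + b·(-0.7660) = 0.23228.
Apparent dip = arctan|0.23228| = 13.08° (true dip is 16.6°, so apparent ≤ true as expected).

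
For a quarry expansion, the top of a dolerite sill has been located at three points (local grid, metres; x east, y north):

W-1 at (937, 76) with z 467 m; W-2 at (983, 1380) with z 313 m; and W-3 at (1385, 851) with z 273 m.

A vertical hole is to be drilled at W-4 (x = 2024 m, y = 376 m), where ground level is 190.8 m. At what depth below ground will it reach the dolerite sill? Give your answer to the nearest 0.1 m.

Let the plane be z = a·x + b·y + c.
W-2−W-1: 46a + 1304b = −154;  W-3−W-1: 448a + 775b = −194.
Solving gives a = −0.243602, b = −0.109505.
Then c = 467 − a·937 − b·76 = 703.58.
At (2024, 376): z_contact = −493.05 − 41.17 + 703.58 = 169.35 m.
Depth below ground = 190.8 − 169.35 = 21.4 m.

21.4 m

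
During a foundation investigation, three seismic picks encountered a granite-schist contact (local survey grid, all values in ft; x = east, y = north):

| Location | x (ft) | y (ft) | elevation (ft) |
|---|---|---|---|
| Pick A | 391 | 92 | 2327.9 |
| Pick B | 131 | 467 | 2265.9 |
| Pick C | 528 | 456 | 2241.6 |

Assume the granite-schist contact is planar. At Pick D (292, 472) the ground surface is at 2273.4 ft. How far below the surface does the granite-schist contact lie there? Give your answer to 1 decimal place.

19.4 ft

Two edge vectors: Pick A→Pick B = (-260, 375, -62), Pick A→Pick C = (137, 364, -86.3).
Normal n = (Pick A→Pick B) × (Pick A→Pick C) = (-9794.5, -30932, -146015).
So ∂z/∂x = −n_x/n_z = −0.06708 and ∂z/∂y = −n_y/n_z = −0.21184.
Intercept c from Pick A: 2327.9 + 26.23 + 19.49 = 2373.62.
At (292, 472): z_contact = −19.59 − 99.99 + 2373.62 = 2254.04 ft.
Depth below ground = 2273.4 − 2254.04 = 19.4 ft.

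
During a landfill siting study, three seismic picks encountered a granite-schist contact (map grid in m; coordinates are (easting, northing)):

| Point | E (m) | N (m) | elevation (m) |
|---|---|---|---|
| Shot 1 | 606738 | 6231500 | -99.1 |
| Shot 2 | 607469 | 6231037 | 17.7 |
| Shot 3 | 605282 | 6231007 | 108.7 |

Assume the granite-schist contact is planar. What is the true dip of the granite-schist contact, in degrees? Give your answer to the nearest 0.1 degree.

17.4°

Two edge vectors: Shot 1→Shot 2 = (731, -463, 116.8), Shot 1→Shot 3 = (-1456, -493, 207.8).
Normal n = (Shot 1→Shot 2) × (Shot 1→Shot 3) = (-38629, -321962.6, -1034511).
So ∂z/∂E = −n_x/n_z = −0.03734 and ∂z/∂N = −n_y/n_z = −0.31122.
Gradient magnitude |∇z| = √(a² + b²) = √(0.00139 + 0.09686) = 0.31345.
True dip = arctan(0.31345) = 17.4°, dipping toward N (azimuth ≈ 007°).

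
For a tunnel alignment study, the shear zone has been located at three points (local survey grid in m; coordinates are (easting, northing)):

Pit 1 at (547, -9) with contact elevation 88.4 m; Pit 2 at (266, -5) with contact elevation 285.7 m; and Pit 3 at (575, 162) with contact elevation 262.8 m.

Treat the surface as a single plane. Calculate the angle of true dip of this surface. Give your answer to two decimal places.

52.93°

Let the plane be z = a·E + b·N + c.
Pit 2−Pit 1: −281a + 4b = 197.3;  Pit 3−Pit 1: 28a + 171b = 174.4.
Solving gives a = −0.68602, b = 1.13221.
Gradient magnitude |∇z| = √(a² + b²) = √(0.47062 + 1.28191) = 1.32383.
True dip = arctan(1.32383) = 52.93°, dipping toward SSE (azimuth ≈ 149°).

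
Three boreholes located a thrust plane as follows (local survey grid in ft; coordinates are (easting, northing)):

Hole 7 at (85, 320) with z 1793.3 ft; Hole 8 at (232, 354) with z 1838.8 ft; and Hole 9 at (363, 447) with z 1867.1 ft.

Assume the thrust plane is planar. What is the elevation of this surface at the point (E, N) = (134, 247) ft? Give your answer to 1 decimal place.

1824.9 ft

Let the plane be z = a·E + b·N + c.
Hole 8−Hole 7: 147a + 34b = 45.5;  Hole 9−Hole 7: 278a + 127b = 73.8.
Solving gives a = 0.35470, b = −0.19533.
Then c = 1793.3 − a·85 − b·320 = 1825.66.
At (134, 247): z = 47.5 − 48.2 + 1825.66 = 1824.9 ft.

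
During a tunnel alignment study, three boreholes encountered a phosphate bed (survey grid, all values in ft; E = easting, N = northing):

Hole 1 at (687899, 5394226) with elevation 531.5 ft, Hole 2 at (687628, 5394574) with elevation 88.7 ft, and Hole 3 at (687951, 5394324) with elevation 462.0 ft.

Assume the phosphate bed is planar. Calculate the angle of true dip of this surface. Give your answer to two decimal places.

45.89°

Two edge vectors: Hole 1→Hole 2 = (-271, 348, -442.8), Hole 1→Hole 3 = (52, 98, -69.5).
Normal n = (Hole 1→Hole 2) × (Hole 1→Hole 3) = (19208.4, -41860.1, -44654).
So ∂z/∂E = −n_x/n_z = 0.43016 and ∂z/∂N = −n_y/n_z = −0.93743.
Gradient magnitude |∇z| = √(a² + b²) = √(0.18504 + 0.87878) = 1.03142.
True dip = arctan(1.03142) = 45.89°, dipping toward NNW (azimuth ≈ 335°).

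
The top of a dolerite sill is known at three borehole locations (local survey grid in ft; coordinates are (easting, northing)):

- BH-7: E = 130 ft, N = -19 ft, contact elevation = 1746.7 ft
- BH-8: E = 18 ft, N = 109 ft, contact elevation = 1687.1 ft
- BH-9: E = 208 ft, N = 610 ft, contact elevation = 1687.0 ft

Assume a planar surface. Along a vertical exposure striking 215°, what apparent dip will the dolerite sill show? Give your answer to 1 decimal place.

Two edge vectors: BH-7→BH-8 = (-112, 128, -59.6), BH-7→BH-9 = (78, 629, -59.7).
Normal n = (BH-7→BH-8) × (BH-7→BH-9) = (29846.8, -11335.2, -80432).
So ∂z/∂E = −n_x/n_z = 0.37108 and ∂z/∂N = −n_y/n_z = −0.14093.
Unit vector along 215° is (sin 215°, cos 215°) = (-0.5736, -0.8192).
Slope in that direction = a·(-0.5736) + b·(-0.8192) = −0.09740.
Apparent dip = arctan|0.09740| = 5.6° (true dip is 21.7°, so apparent ≤ true as expected).

5.6°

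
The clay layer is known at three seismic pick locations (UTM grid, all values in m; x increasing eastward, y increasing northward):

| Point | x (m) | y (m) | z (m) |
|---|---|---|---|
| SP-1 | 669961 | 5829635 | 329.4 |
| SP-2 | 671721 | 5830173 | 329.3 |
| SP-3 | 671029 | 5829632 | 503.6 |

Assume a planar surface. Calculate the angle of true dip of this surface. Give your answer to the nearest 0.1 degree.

Two edge vectors: SP-1→SP-2 = (1760, 538, -0.1), SP-1→SP-3 = (1068, -3, 174.2).
Normal n = (SP-1→SP-2) × (SP-1→SP-3) = (93719.3, -306698.8, -579864).
So ∂z/∂x = −n_x/n_z = 0.16162 and ∂z/∂y = −n_y/n_z = −0.52892.
Gradient magnitude |∇z| = √(a² + b²) = √(0.02612 + 0.27975) = 0.55306.
True dip = arctan(0.55306) = 28.9°, dipping toward NNW (azimuth ≈ 343°).

28.9°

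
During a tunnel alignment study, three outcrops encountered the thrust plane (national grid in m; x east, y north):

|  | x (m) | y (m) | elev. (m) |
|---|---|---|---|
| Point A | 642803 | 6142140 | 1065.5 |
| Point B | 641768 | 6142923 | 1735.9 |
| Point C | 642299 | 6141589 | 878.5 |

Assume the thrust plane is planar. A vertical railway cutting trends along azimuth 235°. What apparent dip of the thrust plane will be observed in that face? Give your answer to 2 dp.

Two edge vectors: Point A→Point B = (-1035, 783, 670.4), Point A→Point C = (-504, -551, -187).
Normal n = (Point A→Point B) × (Point A→Point C) = (222969.4, -531426.6, 964917).
So ∂z/∂x = −n_x/n_z = −0.23108 and ∂z/∂y = −n_y/n_z = 0.55075.
Unit vector along 235° is (sin 235°, cos 235°) = (-0.8192, -0.5736).
Slope in that direction = a·(-0.8192) + b·(-0.5736) = −0.12661.
Apparent dip = arctan|0.12661| = 7.22° (true dip is 30.8°, so apparent ≤ true as expected).

7.22°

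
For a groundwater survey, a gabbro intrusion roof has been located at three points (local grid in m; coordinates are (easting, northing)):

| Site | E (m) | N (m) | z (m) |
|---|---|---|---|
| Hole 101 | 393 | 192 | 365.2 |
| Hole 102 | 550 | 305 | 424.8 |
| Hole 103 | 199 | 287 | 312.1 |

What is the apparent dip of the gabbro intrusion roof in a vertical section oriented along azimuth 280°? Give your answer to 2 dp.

16.52°

Two edge vectors: Hole 101→Hole 102 = (157, 113, 59.6), Hole 101→Hole 103 = (-194, 95, -53.1).
Normal n = (Hole 101→Hole 102) × (Hole 101→Hole 103) = (-11662.3, -3225.7, 36837).
So ∂z/∂E = −n_x/n_z = 0.31659 and ∂z/∂N = −n_y/n_z = 0.08757.
Unit vector along 280° is (sin 280°, cos 280°) = (-0.9848, 0.1736).
Slope in that direction = a·(-0.9848) + b·(0.1736) = −0.29658.
Apparent dip = arctan|0.29658| = 16.52° (true dip is 18.2°, so apparent ≤ true as expected).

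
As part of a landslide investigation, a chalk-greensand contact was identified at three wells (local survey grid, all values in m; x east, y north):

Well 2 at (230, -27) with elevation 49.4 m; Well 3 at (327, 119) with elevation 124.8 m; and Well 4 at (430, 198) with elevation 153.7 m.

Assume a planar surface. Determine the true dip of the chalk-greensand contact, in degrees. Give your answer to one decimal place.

35.5°

Two edge vectors: Well 2→Well 3 = (97, 146, 75.4), Well 2→Well 4 = (200, 225, 104.3).
Normal n = (Well 2→Well 3) × (Well 2→Well 4) = (-1737.2, 4962.9, -7375).
So ∂z/∂x = −n_x/n_z = −0.23555 and ∂z/∂y = −n_y/n_z = 0.67294.
Gradient magnitude |∇z| = √(a² + b²) = √(0.05549 + 0.45284) = 0.71297.
True dip = arctan(0.71297) = 35.5°, dipping toward SSE (azimuth ≈ 161°).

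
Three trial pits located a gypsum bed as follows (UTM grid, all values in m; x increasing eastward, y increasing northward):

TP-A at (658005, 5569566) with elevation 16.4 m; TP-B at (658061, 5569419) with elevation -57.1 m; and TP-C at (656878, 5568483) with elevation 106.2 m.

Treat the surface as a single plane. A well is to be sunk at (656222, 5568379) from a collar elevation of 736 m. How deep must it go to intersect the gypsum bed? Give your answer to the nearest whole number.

397 m

Let the plane be z = a·x + b·y + c.
TP-B−TP-A: 56a − 147b = −73.5;  TP-C−TP-A: −1127a − 1083b = 89.8.
Solving gives a = −0.41004918, b = 0.34379079.
Then c = 16.4 − a·658005 − b·5569566 = −1644934.68.
At (656222, 5568379): z_contact = −269083.3 + 1914357.4 − 1644934.68 = 339.4 m.
Depth below ground = 736 − 339.4 = 397 m.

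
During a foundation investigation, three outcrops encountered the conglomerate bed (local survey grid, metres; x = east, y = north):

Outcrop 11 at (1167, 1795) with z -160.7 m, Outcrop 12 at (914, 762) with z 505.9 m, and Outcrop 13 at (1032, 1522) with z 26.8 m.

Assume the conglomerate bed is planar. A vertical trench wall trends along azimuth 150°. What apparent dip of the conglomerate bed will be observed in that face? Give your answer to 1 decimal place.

Let the plane be z = a·x + b·y + c.
Outcrop 12−Outcrop 11: −253a − 1033b = 666.6;  Outcrop 13−Outcrop 11: −135a − 273b = 187.5.
Solving gives a = −0.16631, b = −0.60457.
Unit vector along 150° is (sin 150°, cos 150°) = (0.5000, -0.8660).
Slope in that direction = a·(0.5000) + b·(-0.8660) = 0.44042.
Apparent dip = arctan|0.44042| = 23.8° (true dip is 32.1°, so apparent ≤ true as expected).

23.8°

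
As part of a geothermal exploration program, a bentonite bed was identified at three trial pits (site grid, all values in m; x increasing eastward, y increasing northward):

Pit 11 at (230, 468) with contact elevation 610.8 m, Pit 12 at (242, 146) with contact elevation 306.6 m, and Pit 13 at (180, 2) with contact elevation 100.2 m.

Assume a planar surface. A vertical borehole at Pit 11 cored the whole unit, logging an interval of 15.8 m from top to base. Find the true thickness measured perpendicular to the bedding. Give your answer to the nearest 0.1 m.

Two edge vectors: Pit 11→Pit 12 = (12, -322, -304.2), Pit 11→Pit 13 = (-50, -466, -510.6).
Normal n = (Pit 11→Pit 12) × (Pit 11→Pit 13) = (22656, 21337.2, -21692).
So ∂z/∂x = −n_x/n_z = 1.04444 and ∂z/∂y = −n_y/n_z = 0.98364.
|∇z| = √(a²+b²) = 1.43472, so dip δ = arctan(1.43472) = 55.12°.
True thickness = vertical thickness × cos δ = 15.8 × cos 55.12° = 9.0 m.

9.0 m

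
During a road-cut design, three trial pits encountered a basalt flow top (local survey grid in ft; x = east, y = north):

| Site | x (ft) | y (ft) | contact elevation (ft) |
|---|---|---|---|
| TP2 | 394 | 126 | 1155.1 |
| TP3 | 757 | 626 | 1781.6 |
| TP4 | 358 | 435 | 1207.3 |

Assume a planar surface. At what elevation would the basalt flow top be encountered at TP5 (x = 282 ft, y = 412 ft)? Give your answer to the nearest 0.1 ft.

1102.2 ft

Let the plane be z = a·x + b·y + c.
TP3−TP2: 363a + 500b = 626.5;  TP4−TP2: −36a + 309b = 52.2.
Solving gives a = 1.28672, b = 0.31884.
Then c = 1155.1 − a·394 − b·126 = 607.96.
At (282, 412): z = 362.9 + 131.4 + 607.96 = 1102.2 ft.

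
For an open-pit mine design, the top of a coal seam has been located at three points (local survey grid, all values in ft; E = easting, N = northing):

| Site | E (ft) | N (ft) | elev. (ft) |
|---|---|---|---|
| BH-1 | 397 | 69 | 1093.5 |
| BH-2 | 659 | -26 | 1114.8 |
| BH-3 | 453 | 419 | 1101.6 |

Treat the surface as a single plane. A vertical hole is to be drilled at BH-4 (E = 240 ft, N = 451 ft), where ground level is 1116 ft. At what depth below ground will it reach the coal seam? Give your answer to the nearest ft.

Let the plane be z = a·E + b·N + c.
BH-2−BH-1: 262a − 95b = 21.3;  BH-3−BH-1: 56a + 350b = 8.1.
Solving gives a = 0.08477, b = 0.00958.
Then c = 1093.5 − a·397 − b·69 = 1059.18.
At (240, 451): z_contact = 20.3 + 4.3 + 1059.18 = 1083.9 ft.
Depth below ground = 1116 − 1083.9 = 32 ft.

32 ft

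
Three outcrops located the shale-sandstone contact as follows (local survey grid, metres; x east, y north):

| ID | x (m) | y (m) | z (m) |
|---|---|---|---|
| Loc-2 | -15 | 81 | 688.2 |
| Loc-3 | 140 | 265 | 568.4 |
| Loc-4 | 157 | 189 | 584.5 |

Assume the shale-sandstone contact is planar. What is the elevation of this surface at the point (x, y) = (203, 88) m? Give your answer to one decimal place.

Let the plane be z = a·x + b·y + c.
Loc-3−Loc-2: 155a + 184b = −119.8;  Loc-4−Loc-2: 172a + 108b = −103.7.
Solving gives a = −0.41202, b = −0.30400.
Then c = 688.2 − a·-15 − b·81 = 706.64.
At (203, 88): z = −83.6 − 26.8 + 706.64 = 596.3 m.

596.3 m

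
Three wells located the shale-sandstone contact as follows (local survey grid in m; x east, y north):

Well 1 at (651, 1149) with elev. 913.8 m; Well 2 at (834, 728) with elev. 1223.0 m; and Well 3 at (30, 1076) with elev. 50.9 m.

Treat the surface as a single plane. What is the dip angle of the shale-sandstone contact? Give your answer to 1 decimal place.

54.6°

Let the plane be z = a·x + b·y + c.
Well 2−Well 1: 183a − 421b = 309.2;  Well 3−Well 1: −621a − 73b = −862.9.
Solving gives a = 1.40412, b = −0.12410.
Gradient magnitude |∇z| = √(a² + b²) = √(1.97156 + 0.01540) = 1.40959.
True dip = arctan(1.40959) = 54.6°, dipping toward W (azimuth ≈ 275°).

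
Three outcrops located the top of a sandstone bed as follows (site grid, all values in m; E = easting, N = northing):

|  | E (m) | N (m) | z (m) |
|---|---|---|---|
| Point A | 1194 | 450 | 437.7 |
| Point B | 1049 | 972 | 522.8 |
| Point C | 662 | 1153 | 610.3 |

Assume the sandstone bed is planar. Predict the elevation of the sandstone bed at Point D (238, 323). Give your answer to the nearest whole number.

588 m

Let the plane be z = a·E + b·N + c.
Point B−Point A: −145a + 522b = 85.1;  Point C−Point A: −532a + 703b = 172.6.
Solving gives a = −0.17223, b = 0.11519.
Then c = 437.7 − a·1194 − b·450 = 591.50.
At (238, 323): z = −41.0 + 37.2 + 591.50 = 587.7 m.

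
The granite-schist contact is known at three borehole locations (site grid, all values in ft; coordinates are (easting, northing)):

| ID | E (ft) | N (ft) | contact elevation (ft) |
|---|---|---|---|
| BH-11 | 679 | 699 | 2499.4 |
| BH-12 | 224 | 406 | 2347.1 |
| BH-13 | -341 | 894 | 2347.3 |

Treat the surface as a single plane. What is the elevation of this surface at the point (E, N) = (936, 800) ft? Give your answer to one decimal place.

Let the plane be z = a·E + b·N + c.
BH-12−BH-11: −455a − 293b = −152.3;  BH-13−BH-11: −1020a + 195b = −152.1.
Solving gives a = 0.19161, b = 0.22225.
Then c = 2499.4 − a·679 − b·699 = 2213.95.
At (936, 800): z = 179.3 + 177.8 + 2213.95 = 2571.1 ft.

2571.1 ft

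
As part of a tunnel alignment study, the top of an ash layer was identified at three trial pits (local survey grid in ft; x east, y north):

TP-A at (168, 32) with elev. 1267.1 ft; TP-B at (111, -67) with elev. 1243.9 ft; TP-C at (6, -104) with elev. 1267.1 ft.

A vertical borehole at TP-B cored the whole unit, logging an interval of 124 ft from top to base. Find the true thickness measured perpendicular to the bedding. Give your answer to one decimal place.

106.7 ft

Let the plane be z = a·x + b·y + c.
TP-B−TP-A: −57a − 99b = −23.2;  TP-C−TP-A: −162a − 136b = 0.
Solving gives a = −0.38079, b = 0.45358.
|∇z| = √(a²+b²) = 0.59223, so dip δ = arctan(0.59223) = 30.64°.
True thickness = vertical thickness × cos δ = 124 × cos 30.64° = 106.7 ft.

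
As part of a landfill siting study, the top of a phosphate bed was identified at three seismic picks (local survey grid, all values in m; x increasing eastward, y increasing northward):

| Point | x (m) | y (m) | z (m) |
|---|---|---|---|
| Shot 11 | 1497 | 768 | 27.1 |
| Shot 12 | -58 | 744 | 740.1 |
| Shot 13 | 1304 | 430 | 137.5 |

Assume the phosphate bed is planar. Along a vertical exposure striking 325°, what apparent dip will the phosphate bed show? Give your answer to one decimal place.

Two edge vectors: Shot 11→Shot 12 = (-1555, -24, 713), Shot 11→Shot 13 = (-193, -338, 110.4).
Normal n = (Shot 11→Shot 12) × (Shot 11→Shot 13) = (238344.4, 34063, 520958).
So ∂z/∂x = −n_x/n_z = −0.45751 and ∂z/∂y = −n_y/n_z = −0.06539.
Unit vector along 325° is (sin 325°, cos 325°) = (-0.5736, 0.8192).
Slope in that direction = a·(-0.5736) + b·(0.8192) = 0.20886.
Apparent dip = arctan|0.20886| = 11.8° (true dip is 24.8°, so apparent ≤ true as expected).

11.8°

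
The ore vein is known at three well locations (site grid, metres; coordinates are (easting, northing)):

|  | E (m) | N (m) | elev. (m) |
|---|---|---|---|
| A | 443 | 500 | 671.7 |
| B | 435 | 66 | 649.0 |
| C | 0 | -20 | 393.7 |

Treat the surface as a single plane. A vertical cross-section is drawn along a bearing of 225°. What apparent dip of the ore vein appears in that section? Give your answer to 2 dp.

Let the plane be z = a·E + b·N + c.
B−A: −8a − 434b = −22.7;  C−A: −443a − 520b = −278.
Solving gives a = 0.57866, b = 0.04164.
Unit vector along 225° is (sin 225°, cos 225°) = (-0.7071, -0.7071).
Slope in that direction = a·(-0.7071) + b·(-0.7071) = −0.43862.
Apparent dip = arctan|0.43862| = 23.68° (true dip is 30.1°, so apparent ≤ true as expected).

23.68°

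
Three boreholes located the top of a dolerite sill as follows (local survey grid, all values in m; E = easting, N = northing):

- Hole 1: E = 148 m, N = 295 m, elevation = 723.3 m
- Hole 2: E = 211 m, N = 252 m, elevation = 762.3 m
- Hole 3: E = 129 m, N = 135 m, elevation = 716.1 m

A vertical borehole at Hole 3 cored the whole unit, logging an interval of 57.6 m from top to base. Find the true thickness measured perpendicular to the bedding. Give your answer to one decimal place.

Two edge vectors: Hole 1→Hole 2 = (63, -43, 39), Hole 1→Hole 3 = (-19, -160, -7.2).
Normal n = (Hole 1→Hole 2) × (Hole 1→Hole 3) = (6549.6, -287.4, -10897).
So ∂z/∂E = −n_x/n_z = 0.60105 and ∂z/∂N = −n_y/n_z = −0.02637.
|∇z| = √(a²+b²) = 0.60162, so dip δ = arctan(0.60162) = 31.03°.
True thickness = vertical thickness × cos δ = 57.6 × cos 31.03° = 49.4 m.

49.4 m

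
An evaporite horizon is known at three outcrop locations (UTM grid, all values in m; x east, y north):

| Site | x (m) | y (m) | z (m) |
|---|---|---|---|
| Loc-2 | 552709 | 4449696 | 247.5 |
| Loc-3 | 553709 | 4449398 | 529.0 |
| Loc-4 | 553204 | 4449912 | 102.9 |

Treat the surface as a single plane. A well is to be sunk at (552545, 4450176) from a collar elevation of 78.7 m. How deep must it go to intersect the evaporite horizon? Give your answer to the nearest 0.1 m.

Let the plane be z = a·x + b·y + c.
Loc-3−Loc-2: 1000a − 298b = 281.5;  Loc-4−Loc-2: 495a + 216b = −144.6.
Solving gives a = 0.048728233, b = −0.781113312.
Then c = 247.5 − a·552709 − b·4449696 = 3449031.75.
At (552545, 4450176): z_contact = 26924.54 − 3476091.71 + 3449031.75 = -135.43 m.
Depth below ground = 78.7 − (-135.43) = 214.1 m.

214.1 m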